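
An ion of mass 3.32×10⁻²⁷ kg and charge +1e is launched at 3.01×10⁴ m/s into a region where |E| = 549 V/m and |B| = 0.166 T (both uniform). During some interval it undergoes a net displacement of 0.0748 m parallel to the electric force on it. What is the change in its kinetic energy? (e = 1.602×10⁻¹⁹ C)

The magnetic force is always ⟂ v and does no work; only the electric force changes KE.
ΔKE = F_E · d = |q|E d = (1.602×10⁻¹⁹)(549)(0.0748) ≈ 6.58×10⁻¹⁸ J.

ΔKE ≈ 6.58×10⁻¹⁸ J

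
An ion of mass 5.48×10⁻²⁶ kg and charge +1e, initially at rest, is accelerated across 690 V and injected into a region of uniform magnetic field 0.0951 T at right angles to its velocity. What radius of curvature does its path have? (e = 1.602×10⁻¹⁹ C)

r ≈ 0.228 m

Acceleration: |q|V = ½mv² ⇒ v = √(2|q|V/m) = √(2·1.602×10⁻¹⁹·690/5.48×10⁻²⁶) ≈ 6.352×10⁴ m/s.
In the field: r = mv/(|q|B) = (5.48×10⁻²⁶)(6.352×10⁴)/((1.602×10⁻¹⁹)(0.0951)) ≈ 0.228 m.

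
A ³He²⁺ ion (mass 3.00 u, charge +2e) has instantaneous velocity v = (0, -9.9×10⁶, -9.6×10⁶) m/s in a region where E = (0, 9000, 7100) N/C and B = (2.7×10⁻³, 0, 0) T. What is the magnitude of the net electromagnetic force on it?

|F| ≈ 1.21×10⁻¹⁴ N

v×B = (0, -2.59×10⁴, 2.67×10⁴) N/C.
E + v×B = (0, -1.69×10⁴, 3.38×10⁴) N/C.
F = q(E + v×B) = (3.204×10⁻¹⁹ C)·(0, -1.69×10⁴, 3.38×10⁴) = (0, -5.42×10⁻¹⁵, 1.08×10⁻¹⁴) N.
|F| = 1.21×10⁻¹⁴ N.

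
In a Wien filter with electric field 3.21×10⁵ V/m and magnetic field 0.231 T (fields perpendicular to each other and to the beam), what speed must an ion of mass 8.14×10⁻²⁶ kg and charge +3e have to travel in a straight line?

Straight-line motion ⇒ electric and magnetic forces cancel, so E = vB.
v = E/B = 3.21×10⁵/0.231 = 1.39×10⁶ m/s.

v = 1.39×10⁶ m/s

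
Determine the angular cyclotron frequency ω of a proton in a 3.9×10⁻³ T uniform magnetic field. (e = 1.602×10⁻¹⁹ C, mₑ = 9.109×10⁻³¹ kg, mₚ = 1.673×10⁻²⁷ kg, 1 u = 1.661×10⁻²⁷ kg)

ω = |q|B/m.
ω = (1.602×10⁻¹⁹)(3.9×10⁻³)/1.673×10⁻²⁷ ≈ 3.7×10⁵ rad/s.

ω ≈ 3.7×10⁵ rad/s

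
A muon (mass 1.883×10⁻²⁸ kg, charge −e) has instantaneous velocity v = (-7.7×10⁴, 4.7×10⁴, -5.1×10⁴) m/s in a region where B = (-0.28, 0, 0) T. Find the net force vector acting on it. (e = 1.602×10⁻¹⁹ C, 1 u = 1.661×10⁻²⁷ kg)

v×B = (0, 1.43×10⁴, 1.32×10⁴) N/C.
F = q v×B = (−1.602×10⁻¹⁹ C)·(0, 1.43×10⁴, 1.32×10⁴) = (0, -2.29×10⁻¹⁵, -2.11×10⁻¹⁵) N.

F ≈ (0, -2.29×10⁻¹⁵, -2.11×10⁻¹⁵) N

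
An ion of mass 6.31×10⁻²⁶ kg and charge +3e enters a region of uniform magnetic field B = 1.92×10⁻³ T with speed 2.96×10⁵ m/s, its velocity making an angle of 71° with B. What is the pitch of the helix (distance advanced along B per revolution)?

v∥ = v cosθ = 2.96×10⁵·cos71° ≈ 9.637×10⁴ m/s.
T = 2πm/(|q|B) = 2π(6.31×10⁻²⁶)/((4.806×10⁻¹⁹)(1.92×10⁻³)) ≈ 4.297×10⁻⁴ s.
pitch = v∥ T = (9.637×10⁴)(4.297×10⁻⁴) ≈ 41.4 m.

p ≈ 41.4 m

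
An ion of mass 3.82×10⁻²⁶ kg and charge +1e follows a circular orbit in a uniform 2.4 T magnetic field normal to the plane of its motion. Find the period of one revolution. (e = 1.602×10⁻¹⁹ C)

The cyclotron period depends only on m, q, B: T = 2πm/(|q|B).
T = 2π(3.82×10⁻²⁶)/((1.602×10⁻¹⁹)(2.4)) ≈ 6.2×10⁻⁷ s.

T ≈ 6.2×10⁻⁷ s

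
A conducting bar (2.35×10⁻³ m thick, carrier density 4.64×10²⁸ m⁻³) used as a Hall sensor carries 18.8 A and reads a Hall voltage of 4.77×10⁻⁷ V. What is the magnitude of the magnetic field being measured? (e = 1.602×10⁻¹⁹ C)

From V_H = IB/(n e t), B = V_H n e t / I.
B = (4.77×10⁻⁷)(4.64×10²⁸)(1.602×10⁻¹⁹)(2.35×10⁻³)/18.8 ≈ 0.443 T.

B ≈ 0.443 T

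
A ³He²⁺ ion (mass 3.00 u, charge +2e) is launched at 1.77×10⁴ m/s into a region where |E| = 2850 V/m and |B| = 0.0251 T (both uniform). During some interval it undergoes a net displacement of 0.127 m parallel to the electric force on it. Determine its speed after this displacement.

v_f ≈ 2.16×10⁵ m/s

B does no work; ΔKE = |q|E d.
½mv_f² = ½mv₀² + |q|Ed = ½(4.983×10⁻²⁷)(1.77×10⁴)² + (3.204×10⁻¹⁹)(2850)(0.127) ≈ 7.806×10⁻¹⁹ J + 1.160×10⁻¹⁶ J ≈ 1.167×10⁻¹⁶ J.
v_f = √(2·1.167×10⁻¹⁶/4.983×10⁻²⁷) ≈ 2.16×10⁵ m/s.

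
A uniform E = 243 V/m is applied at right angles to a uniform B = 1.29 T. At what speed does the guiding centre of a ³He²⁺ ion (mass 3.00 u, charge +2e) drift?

v_d ≈ 188 m/s

The steady drift has the magnetic force balancing the electric force, so v_d = E/B.
v_d = 243/1.29 = 188 m/s.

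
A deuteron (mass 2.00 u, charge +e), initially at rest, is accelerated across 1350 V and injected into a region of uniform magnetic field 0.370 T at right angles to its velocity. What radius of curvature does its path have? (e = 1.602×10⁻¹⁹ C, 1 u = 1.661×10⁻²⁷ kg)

Acceleration: |q|V = ½mv² ⇒ v = √(2|q|V/m) = √(2·1.602×10⁻¹⁹·1350/3.322×10⁻²⁷) ≈ 3.608×10⁵ m/s.
In the field: r = mv/(|q|B) = (3.322×10⁻²⁷)(3.608×10⁵)/((1.602×10⁻¹⁹)(0.370)) ≈ 0.0202 m.

r ≈ 0.0202 m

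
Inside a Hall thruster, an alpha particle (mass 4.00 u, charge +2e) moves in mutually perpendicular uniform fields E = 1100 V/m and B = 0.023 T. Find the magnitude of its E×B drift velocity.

In crossed fields the guiding centre drifts at v_d = |E×B|/B² = E/B, independent of charge and mass.
v_d = 1100/0.023 = 4.8×10⁴ m/s.

v_d ≈ 4.8×10⁴ m/s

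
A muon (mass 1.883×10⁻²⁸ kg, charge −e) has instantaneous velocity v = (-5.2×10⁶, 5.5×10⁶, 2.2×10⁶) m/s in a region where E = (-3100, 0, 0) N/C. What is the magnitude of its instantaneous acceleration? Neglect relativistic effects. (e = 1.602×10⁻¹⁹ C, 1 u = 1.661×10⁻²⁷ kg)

|a| ≈ 2.64×10¹² m/s²

Only an electric field acts, so F = qE = (−1.602×10⁻¹⁹ C)·(-3100, 0, 0) = (4.97×10⁻¹⁶, 0, 0) N.
|a| = |F|/m = 4.966×10⁻¹⁶/1.883×10⁻²⁸ ≈ 2.64×10¹² m/s².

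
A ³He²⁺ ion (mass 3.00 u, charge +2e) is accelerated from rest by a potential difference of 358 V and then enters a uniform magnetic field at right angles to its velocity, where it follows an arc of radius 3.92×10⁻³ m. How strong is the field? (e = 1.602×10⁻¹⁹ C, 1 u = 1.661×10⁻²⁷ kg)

v = √(2|q|V/m) = √(2·3.204×10⁻¹⁹·358/4.983×10⁻²⁷) ≈ 2.146×10⁵ m/s.
B = mv/(|q|r) = (4.983×10⁻²⁷)(2.146×10⁵)/((3.204×10⁻¹⁹)(3.92×10⁻³)) ≈ 0.851 T.

B ≈ 0.851 T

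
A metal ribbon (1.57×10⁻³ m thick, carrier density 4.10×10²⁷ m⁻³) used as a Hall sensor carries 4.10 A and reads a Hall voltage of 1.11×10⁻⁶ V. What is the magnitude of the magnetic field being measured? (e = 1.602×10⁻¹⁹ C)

B ≈ 0.279 T

From V_H = IB/(n e t), B = V_H n e t / I.
B = (1.11×10⁻⁶)(4.10×10²⁷)(1.602×10⁻¹⁹)(1.57×10⁻³)/4.10 ≈ 0.279 T.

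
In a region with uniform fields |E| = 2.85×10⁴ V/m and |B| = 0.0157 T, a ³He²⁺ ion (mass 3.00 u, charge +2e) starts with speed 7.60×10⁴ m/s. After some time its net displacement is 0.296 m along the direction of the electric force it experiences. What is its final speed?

B does no work; ΔKE = |q|E d.
½mv_f² = ½mv₀² + |q|Ed = ½(4.983×10⁻²⁷)(7.60×10⁴)² + (3.204×10⁻¹⁹)(2.85×10⁴)(0.296) ≈ 1.439×10⁻¹⁷ J + 2.703×10⁻¹⁵ J ≈ 2.717×10⁻¹⁵ J.
v_f = √(2·2.717×10⁻¹⁵/4.983×10⁻²⁷) ≈ 1.04×10⁶ m/s.

v_f ≈ 1.04×10⁶ m/s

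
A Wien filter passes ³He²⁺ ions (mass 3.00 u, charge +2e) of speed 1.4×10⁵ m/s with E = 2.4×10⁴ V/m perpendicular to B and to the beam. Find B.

B = 0.17 T

Balance of forces in the selector: qE = qvB ⇒ B = E/v.
B = 2.4×10⁴/1.4×10⁵ = 0.17 T.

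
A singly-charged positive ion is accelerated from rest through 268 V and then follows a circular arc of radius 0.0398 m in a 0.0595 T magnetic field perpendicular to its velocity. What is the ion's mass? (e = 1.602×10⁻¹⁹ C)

Combine |q|V = ½mv² and r = mv/(|q|B): eliminate v to get m = qB²r²/(2V).
m = (1.602×10⁻¹⁹)(0.0595)²(0.0398)²/(2·268) ≈ 1.68×10⁻²⁷ kg.

m ≈ 1.68×10⁻²⁷ kg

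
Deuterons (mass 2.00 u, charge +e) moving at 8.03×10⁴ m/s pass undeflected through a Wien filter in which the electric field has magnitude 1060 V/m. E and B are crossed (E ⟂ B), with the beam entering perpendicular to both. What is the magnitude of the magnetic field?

B = 0.0132 T

Balance of forces in the selector: qE = qvB ⇒ B = E/v.
B = 1060/8.03×10⁴ = 0.0132 T.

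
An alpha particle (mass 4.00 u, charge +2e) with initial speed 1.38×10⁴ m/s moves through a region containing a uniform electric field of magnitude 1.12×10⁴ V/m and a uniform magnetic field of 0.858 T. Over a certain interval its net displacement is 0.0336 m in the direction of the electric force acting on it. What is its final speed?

v_f ≈ 1.91×10⁵ m/s

B does no work; ΔKE = |q|E d.
½mv_f² = ½mv₀² + |q|Ed = ½(6.644×10⁻²⁷)(1.38×10⁴)² + (3.204×10⁻¹⁹)(1.12×10⁴)(0.0336) ≈ 6.326×10⁻¹⁹ J + 1.206×10⁻¹⁶ J ≈ 1.212×10⁻¹⁶ J.
v_f = √(2·1.212×10⁻¹⁶/6.644×10⁻²⁷) ≈ 1.91×10⁵ m/s.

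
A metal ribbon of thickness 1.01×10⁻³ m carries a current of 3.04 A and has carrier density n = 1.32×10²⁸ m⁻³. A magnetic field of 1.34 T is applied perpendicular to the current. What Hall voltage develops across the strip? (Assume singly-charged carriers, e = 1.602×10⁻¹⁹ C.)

V_H = IB/(n e t).
V_H = (3.04)(1.34)/((1.32×10²⁸)(1.602×10⁻¹⁹)(1.01×10⁻³)) ≈ 1.91×10⁻⁶ V.

V_H ≈ 1.91×10⁻⁶ V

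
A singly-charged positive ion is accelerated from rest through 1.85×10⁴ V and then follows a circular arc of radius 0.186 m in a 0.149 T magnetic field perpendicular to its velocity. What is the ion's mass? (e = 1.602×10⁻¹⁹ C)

Combine |q|V = ½mv² and r = mv/(|q|B): eliminate v to get m = qB²r²/(2V).
m = (1.602×10⁻¹⁹)(0.149)²(0.186)²/(2·1.85×10⁴) ≈ 3.33×10⁻²⁷ kg.

m ≈ 3.33×10⁻²⁷ kg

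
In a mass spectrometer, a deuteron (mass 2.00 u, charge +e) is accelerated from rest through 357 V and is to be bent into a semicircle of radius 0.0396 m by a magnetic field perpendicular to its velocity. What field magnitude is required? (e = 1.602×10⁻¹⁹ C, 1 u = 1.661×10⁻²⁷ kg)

v = √(2|q|V/m) = √(2·1.602×10⁻¹⁹·357/3.322×10⁻²⁷) ≈ 1.856×10⁵ m/s.
B = mv/(|q|r) = (3.322×10⁻²⁷)(1.856×10⁵)/((1.602×10⁻¹⁹)(0.0396)) ≈ 0.0972 T.

B ≈ 0.0972 T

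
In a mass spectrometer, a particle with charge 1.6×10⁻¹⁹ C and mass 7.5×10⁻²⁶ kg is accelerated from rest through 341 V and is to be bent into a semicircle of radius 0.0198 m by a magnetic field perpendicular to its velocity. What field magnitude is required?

v = √(2|q|V/m) = √(2·1.6×10⁻¹⁹·341/7.5×10⁻²⁶) ≈ 3.814×10⁴ m/s.
B = mv/(|q|r) = (7.5×10⁻²⁶)(3.814×10⁴)/((1.6×10⁻¹⁹)(0.0198)) ≈ 0.903 T.

B ≈ 0.903 T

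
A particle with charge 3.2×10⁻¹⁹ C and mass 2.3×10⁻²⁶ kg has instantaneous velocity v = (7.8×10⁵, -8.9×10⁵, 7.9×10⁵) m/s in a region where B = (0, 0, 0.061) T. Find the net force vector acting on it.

v×B = (-5.43×10⁴, -4.76×10⁴, 0) N/C.
F = q v×B = (3.2×10⁻¹⁹ C)·(-5.43×10⁴, -4.76×10⁴, 0) = (-1.74×10⁻¹⁴, -1.52×10⁻¹⁴, 0) N.

F ≈ (-1.74×10⁻¹⁴, -1.52×10⁻¹⁴, 0) N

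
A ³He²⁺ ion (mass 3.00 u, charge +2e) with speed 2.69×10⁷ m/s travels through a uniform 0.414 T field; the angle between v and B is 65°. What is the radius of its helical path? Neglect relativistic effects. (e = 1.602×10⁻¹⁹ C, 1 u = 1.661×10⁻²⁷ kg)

r ≈ 0.916 m

v⊥ = v sinθ = 2.69×10⁷·sin65° ≈ 2.438×10⁷ m/s.
r = m v⊥/(|q|B) = (4.983×10⁻²⁷)(2.438×10⁷)/((3.204×10⁻¹⁹)(0.414)) ≈ 0.916 m.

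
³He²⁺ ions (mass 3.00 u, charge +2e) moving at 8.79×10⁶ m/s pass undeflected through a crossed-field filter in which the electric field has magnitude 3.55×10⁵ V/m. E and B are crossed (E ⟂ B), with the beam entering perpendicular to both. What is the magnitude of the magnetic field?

Balance of forces in the selector: qE = qvB ⇒ B = E/v.
B = 3.55×10⁵/8.79×10⁶ = 0.0404 T.

B = 0.0404 T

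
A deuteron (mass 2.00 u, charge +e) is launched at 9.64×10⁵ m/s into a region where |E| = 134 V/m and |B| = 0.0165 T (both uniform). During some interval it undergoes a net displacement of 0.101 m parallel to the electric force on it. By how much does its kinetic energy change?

ΔKE ≈ 2.17×10⁻¹⁸ J

The magnetic force is always ⟂ v and does no work; only the electric force changes KE.
ΔKE = F_E · d = |q|E d = (1.602×10⁻¹⁹)(134)(0.101) ≈ 2.17×10⁻¹⁸ J.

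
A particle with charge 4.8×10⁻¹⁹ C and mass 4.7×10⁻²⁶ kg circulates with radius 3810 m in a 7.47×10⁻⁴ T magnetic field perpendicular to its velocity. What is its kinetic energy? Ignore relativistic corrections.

KE ≈ 1.24×10⁸ eV

v = |q|Br/m, then KE = ½mv² = (qBr)²/(2m).
v = (4.8×10⁻¹⁹)(7.47×10⁻⁴)(3810)/4.7×10⁻²⁶ ≈ 2.907×10⁷ m/s.
KE = ½(4.7×10⁻²⁶)(2.907×10⁷)² ≈ 1.99×10⁻¹¹ J = 1.24×10⁸ eV.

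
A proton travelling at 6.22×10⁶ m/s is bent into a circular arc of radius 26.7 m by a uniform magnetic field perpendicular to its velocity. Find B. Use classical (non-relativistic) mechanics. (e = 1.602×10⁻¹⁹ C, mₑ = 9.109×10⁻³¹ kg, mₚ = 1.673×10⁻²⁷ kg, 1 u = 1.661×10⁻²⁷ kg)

B ≈ 2.43×10⁻³ T

From |q|vB = mv²/r, B = mv/(|q|r).
B = (1.673×10⁻²⁷)(6.22×10⁶)/((1.602×10⁻¹⁹)(26.7)) ≈ 2.43×10⁻³ T.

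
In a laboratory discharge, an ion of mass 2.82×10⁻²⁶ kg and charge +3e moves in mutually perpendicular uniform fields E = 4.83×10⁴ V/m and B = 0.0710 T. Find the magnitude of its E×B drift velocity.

The steady drift has the magnetic force balancing the electric force, so v_d = E/B.
v_d = 4.83×10⁴/0.0710 = 6.80×10⁵ m/s.

v_d ≈ 6.80×10⁵ m/s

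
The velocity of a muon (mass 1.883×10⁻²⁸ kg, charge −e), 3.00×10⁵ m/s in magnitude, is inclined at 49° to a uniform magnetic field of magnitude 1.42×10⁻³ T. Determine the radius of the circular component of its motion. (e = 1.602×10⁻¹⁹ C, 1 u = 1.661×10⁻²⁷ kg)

v⊥ = v sinθ = 3.00×10⁵·sin49° ≈ 2.264×10⁵ m/s.
r = m v⊥/(|q|B) = (1.883×10⁻²⁸)(2.264×10⁵)/((1.602×10⁻¹⁹)(1.42×10⁻³)) ≈ 0.187 m.

r ≈ 0.187 m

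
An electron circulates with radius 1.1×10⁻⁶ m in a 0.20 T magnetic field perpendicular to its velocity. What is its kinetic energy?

v = |q|Br/m, then KE = ½mv² = (qBr)²/(2m).
v = (1.602×10⁻¹⁹)(0.20)(1.1×10⁻⁶)/9.109×10⁻³¹ ≈ 3.869×10⁴ m/s.
KE = ½(9.109×10⁻³¹)(3.869×10⁴)² ≈ 6.8×10⁻²² J = 4.3×10⁻³ eV.

KE ≈ 4.3×10⁻³ eV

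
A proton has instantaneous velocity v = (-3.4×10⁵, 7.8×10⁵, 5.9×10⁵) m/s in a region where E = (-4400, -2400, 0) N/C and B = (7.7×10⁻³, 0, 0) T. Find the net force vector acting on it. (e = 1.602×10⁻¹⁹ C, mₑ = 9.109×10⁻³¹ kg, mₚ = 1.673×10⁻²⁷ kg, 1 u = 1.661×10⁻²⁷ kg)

v×B = (0, 4540, -6010) N/C.
E + v×B = (-4400, 2140, -6010) N/C.
F = q(E + v×B) = (1.602×10⁻¹⁹ C)·(-4400, 2140, -6010) = (-7.05×10⁻¹⁶, 3.43×10⁻¹⁶, -9.62×10⁻¹⁶) N.

F ≈ (-7.05×10⁻¹⁶, 3.43×10⁻¹⁶, -9.62×10⁻¹⁶) N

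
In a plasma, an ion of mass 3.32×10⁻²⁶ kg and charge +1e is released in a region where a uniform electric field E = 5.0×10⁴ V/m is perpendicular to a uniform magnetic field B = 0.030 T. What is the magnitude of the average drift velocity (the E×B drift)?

The steady drift has the magnetic force balancing the electric force, so v_d = E/B.
v_d = 5.0×10⁴/0.030 = 1.7×10⁶ m/s.

v_d ≈ 1.7×10⁶ m/s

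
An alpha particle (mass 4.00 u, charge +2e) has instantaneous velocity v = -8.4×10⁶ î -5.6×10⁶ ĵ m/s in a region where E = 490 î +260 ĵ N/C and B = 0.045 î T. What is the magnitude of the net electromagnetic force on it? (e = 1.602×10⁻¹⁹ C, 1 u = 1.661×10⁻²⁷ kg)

v×B = (0, 0, 2.52×10⁵) N/C.
E + v×B = (490, 260, 2.52×10⁵) N/C.
F = q(E + v×B) = (3.204×10⁻¹⁹ C)·(490, 260, 2.52×10⁵) = (1.57×10⁻¹⁶, 8.33×10⁻¹⁷, 8.07×10⁻¹⁴) N.
|F| = 8.07×10⁻¹⁴ N.

|F| ≈ 8.07×10⁻¹⁴ N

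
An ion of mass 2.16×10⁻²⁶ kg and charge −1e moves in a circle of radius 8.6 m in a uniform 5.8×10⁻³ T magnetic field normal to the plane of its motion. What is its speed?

v ≈ 3.7×10⁵ m/s

From |q|vB = mv²/r, v = |q|Br/m.
v = (1.602×10⁻¹⁹)(5.8×10⁻³)(8.6)/2.16×10⁻²⁶ ≈ 3.7×10⁵ m/s.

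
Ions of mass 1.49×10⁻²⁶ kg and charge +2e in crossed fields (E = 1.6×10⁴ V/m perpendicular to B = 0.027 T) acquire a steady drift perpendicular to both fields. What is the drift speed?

The E×B drift speed is v_d = E/B.
v_d = 1.6×10⁴/0.027 = 5.9×10⁵ m/s.

v_d ≈ 5.9×10⁵ m/s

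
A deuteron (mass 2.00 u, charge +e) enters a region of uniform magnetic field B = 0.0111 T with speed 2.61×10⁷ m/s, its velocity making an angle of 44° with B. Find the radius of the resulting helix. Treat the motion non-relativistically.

r ≈ 33.9 m

v⊥ = v sinθ = 2.61×10⁷·sin44° ≈ 1.813×10⁷ m/s.
r = m v⊥/(|q|B) = (3.322×10⁻²⁷)(1.813×10⁷)/((1.602×10⁻¹⁹)(0.0111)) ≈ 33.9 m.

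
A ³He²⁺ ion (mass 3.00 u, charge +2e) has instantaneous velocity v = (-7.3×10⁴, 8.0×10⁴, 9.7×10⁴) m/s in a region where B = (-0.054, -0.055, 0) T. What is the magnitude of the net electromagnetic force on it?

v×B = (5340, -5240, 8340) N/C.
F = q v×B = (3.204×10⁻¹⁹ C)·(5340, -5240, 8340) = (1.71×10⁻¹⁵, -1.68×10⁻¹⁵, 2.67×10⁻¹⁵) N.
|F| = 3.59×10⁻¹⁵ N.

|F| ≈ 3.59×10⁻¹⁵ N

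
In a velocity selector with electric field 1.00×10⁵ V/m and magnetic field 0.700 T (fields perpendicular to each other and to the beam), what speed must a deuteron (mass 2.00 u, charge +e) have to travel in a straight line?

Straight-line motion ⇒ electric and magnetic forces cancel, so E = vB.
v = E/B = 1.00×10⁵/0.700 = 1.43×10⁵ m/s.

v = 1.43×10⁵ m/s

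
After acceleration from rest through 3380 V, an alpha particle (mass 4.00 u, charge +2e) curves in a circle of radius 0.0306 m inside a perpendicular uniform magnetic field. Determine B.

B ≈ 0.387 T

v = √(2|q|V/m) = √(2·3.204×10⁻¹⁹·3380/6.644×10⁻²⁷) ≈ 5.710×10⁵ m/s.
B = mv/(|q|r) = (6.644×10⁻²⁷)(5.710×10⁵)/((3.204×10⁻¹⁹)(0.0306)) ≈ 0.387 T.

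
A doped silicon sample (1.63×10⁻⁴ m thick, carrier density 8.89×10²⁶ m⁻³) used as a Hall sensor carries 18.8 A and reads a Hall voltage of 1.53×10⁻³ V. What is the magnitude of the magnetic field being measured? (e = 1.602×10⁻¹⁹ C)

B ≈ 1.89 T

From V_H = IB/(n e t), B = V_H n e t / I.
B = (1.53×10⁻³)(8.89×10²⁶)(1.602×10⁻¹⁹)(1.63×10⁻⁴)/18.8 ≈ 1.89 T.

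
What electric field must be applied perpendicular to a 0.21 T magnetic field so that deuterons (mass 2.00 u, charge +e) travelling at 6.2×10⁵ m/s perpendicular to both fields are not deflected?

E = 1.3×10⁵ V/m

For straight-line motion qE = qvB, so E = vB.
E = 6.2×10⁵ × 0.21 = 1.3×10⁵ V/m.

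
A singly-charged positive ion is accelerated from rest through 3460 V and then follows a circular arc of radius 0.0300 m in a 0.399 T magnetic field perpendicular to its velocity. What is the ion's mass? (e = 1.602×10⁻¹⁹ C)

m ≈ 3.32×10⁻²⁷ kg

Combine |q|V = ½mv² and r = mv/(|q|B): eliminate v to get m = qB²r²/(2V).
m = (1.602×10⁻¹⁹)(0.399)²(0.0300)²/(2·3460) ≈ 3.32×10⁻²⁷ kg.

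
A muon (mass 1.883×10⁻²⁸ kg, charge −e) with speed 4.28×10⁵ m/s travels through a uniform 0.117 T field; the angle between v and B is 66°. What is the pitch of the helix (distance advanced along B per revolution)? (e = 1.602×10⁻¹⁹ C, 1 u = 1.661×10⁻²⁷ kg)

p ≈ 0.0110 m

v∥ = v cosθ = 4.28×10⁵·cos66° ≈ 1.741×10⁵ m/s.
T = 2πm/(|q|B) = 2π(1.883×10⁻²⁸)/((1.602×10⁻¹⁹)(0.117)) ≈ 6.312×10⁻⁸ s.
pitch = v∥ T = (1.741×10⁵)(6.312×10⁻⁸) ≈ 0.0110 m.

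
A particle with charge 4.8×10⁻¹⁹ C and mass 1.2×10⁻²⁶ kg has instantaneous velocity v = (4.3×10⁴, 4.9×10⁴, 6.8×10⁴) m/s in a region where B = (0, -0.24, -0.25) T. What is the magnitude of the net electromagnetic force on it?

|F| ≈ 7.41×10⁻¹⁵ N

v×B = (4070, 1.08×10⁴, -1.03×10⁴) N/C.
F = q v×B = (4.8×10⁻¹⁹ C)·(4070, 1.08×10⁴, -1.03×10⁴) = (1.95×10⁻¹⁵, 5.16×10⁻¹⁵, -4.95×10⁻¹⁵) N.
|F| = 7.41×10⁻¹⁵ N.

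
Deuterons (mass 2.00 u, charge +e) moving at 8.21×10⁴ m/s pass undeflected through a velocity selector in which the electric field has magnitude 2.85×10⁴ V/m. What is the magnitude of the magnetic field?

B = 0.347 T

Balance of forces in the selector: qE = qvB ⇒ B = E/v.
B = 2.85×10⁴/8.21×10⁴ = 0.347 T.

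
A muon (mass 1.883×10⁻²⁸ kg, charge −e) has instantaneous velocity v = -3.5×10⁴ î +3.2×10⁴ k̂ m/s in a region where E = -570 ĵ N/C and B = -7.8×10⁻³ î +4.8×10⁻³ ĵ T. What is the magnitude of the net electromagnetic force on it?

|F| ≈ 1.36×10⁻¹⁶ N

v×B = (-154, -250, -168) N/C.
E + v×B = (-154, -820, -168) N/C.
F = q(E + v×B) = (−1.602×10⁻¹⁹ C)·(-154, -820, -168) = (2.46×10⁻¹⁷, 1.31×10⁻¹⁶, 2.69×10⁻¹⁷) N.
|F| = 1.36×10⁻¹⁶ N.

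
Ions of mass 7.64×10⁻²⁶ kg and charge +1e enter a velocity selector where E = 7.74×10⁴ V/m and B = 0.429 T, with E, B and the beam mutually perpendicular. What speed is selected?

v = 1.80×10⁵ m/s

Straight-line motion ⇒ electric and magnetic forces cancel, so E = vB.
v = E/B = 7.74×10⁴/0.429 = 1.80×10⁵ m/s.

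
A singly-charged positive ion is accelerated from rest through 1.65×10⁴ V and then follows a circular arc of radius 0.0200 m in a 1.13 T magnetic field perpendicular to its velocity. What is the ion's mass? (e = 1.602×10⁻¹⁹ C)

m ≈ 2.48×10⁻²⁷ kg

Combine |q|V = ½mv² and r = mv/(|q|B): eliminate v to get m = qB²r²/(2V).
m = (1.602×10⁻¹⁹)(1.13)²(0.0200)²/(2·1.65×10⁴) ≈ 2.48×10⁻²⁷ kg.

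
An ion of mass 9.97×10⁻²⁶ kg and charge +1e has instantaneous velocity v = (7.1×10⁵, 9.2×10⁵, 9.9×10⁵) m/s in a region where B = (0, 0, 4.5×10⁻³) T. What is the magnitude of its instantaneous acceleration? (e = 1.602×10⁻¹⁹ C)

|a| ≈ 8.40×10⁹ m/s²

v×B = (4140, -3190, 0) N/C.
F = q v×B = (1.602×10⁻¹⁹ C)·(4140, -3190, 0) = (6.63×10⁻¹⁶, -5.12×10⁻¹⁶, 0) N.
|a| = |F|/m = 8.378×10⁻¹⁶/9.97×10⁻²⁶ ≈ 8.40×10⁹ m/s².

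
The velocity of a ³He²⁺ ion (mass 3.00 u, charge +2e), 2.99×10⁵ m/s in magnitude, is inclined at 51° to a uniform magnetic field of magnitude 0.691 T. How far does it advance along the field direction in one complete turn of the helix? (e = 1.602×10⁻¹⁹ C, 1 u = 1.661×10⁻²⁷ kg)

p ≈ 0.0266 m

v∥ = v cosθ = 2.99×10⁵·cos51° ≈ 1.882×10⁵ m/s.
T = 2πm/(|q|B) = 2π(4.983×10⁻²⁷)/((3.204×10⁻¹⁹)(0.691)) ≈ 1.414×10⁻⁷ s.
pitch = v∥ T = (1.882×10⁵)(1.414×10⁻⁷) ≈ 0.0266 m.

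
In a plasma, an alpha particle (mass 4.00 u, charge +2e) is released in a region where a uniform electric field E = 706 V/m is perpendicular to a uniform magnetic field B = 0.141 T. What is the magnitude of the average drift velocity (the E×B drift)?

The steady drift has the magnetic force balancing the electric force, so v_d = E/B.
v_d = 706/0.141 = 5010 m/s.

v_d ≈ 5010 m/s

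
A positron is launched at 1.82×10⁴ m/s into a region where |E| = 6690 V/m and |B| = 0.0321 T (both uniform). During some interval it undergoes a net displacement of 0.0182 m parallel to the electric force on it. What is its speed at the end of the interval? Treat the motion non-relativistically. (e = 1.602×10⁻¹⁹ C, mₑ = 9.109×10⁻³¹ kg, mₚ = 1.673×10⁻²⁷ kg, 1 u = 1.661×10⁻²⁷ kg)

v_f ≈ 6.54×10⁶ m/s

B does no work; ΔKE = |q|E d.
½mv_f² = ½mv₀² + |q|Ed = ½(9.109×10⁻³¹)(1.82×10⁴)² + (1.602×10⁻¹⁹)(6690)(0.0182) ≈ 1.509×10⁻²² J + 1.951×10⁻¹⁷ J ≈ 1.951×10⁻¹⁷ J.
v_f = √(2·1.951×10⁻¹⁷/9.109×10⁻³¹) ≈ 6.54×10⁶ m/s.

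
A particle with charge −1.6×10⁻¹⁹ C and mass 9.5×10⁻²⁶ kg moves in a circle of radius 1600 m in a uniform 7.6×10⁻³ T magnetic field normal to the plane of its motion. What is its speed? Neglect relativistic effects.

From |q|vB = mv²/r, v = |q|Br/m.
v = (1.6×10⁻¹⁹)(7.6×10⁻³)(1600)/9.5×10⁻²⁶ ≈ 2.0×10⁷ m/s.

v ≈ 2.0×10⁷ m/s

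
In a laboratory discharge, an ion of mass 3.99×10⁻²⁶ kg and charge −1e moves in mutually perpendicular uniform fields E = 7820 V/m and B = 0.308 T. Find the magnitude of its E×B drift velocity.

v_d ≈ 2.54×10⁴ m/s

The steady drift has the magnetic force balancing the electric force, so v_d = E/B.
v_d = 7820/0.308 = 2.54×10⁴ m/s.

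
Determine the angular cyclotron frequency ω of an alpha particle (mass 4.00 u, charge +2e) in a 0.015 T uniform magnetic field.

ω = |q|B/m.
ω = (3.204×10⁻¹⁹)(0.015)/6.644×10⁻²⁷ ≈ 7.2×10⁵ rad/s.

ω ≈ 7.2×10⁵ rad/s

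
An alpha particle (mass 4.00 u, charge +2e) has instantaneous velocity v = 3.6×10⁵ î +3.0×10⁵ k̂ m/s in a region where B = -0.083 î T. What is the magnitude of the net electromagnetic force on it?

|F| ≈ 7.98×10⁻¹⁵ N

v×B = (0, -2.49×10⁴, 0) N/C.
F = q v×B = (3.204×10⁻¹⁹ C)·(0, -2.49×10⁴, 0) = (0, -7.98×10⁻¹⁵, 0) N.
|F| = 7.98×10⁻¹⁵ N.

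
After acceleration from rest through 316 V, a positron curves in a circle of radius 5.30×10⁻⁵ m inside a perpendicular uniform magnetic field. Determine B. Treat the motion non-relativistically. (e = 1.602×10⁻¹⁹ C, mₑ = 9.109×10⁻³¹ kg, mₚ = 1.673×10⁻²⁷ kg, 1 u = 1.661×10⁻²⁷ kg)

v = √(2|q|V/m) = √(2·1.602×10⁻¹⁹·316/9.109×10⁻³¹) ≈ 1.054×10⁷ m/s.
B = mv/(|q|r) = (9.109×10⁻³¹)(1.054×10⁷)/((1.602×10⁻¹⁹)(5.30×10⁻⁵)) ≈ 1.13 T.

B ≈ 1.13 T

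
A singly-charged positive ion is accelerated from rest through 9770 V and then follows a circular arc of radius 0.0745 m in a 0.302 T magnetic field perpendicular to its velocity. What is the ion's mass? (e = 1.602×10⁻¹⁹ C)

m ≈ 4.15×10⁻²⁷ kg

Combine |q|V = ½mv² and r = mv/(|q|B): eliminate v to get m = qB²r²/(2V).
m = (1.602×10⁻¹⁹)(0.302)²(0.0745)²/(2·9770) ≈ 4.15×10⁻²⁷ kg.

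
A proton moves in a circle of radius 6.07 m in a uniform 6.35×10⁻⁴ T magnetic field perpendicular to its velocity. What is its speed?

v ≈ 3.69×10⁵ m/s

From |q|vB = mv²/r, v = |q|Br/m.
v = (1.602×10⁻¹⁹)(6.35×10⁻⁴)(6.07)/1.673×10⁻²⁷ ≈ 3.69×10⁵ m/s.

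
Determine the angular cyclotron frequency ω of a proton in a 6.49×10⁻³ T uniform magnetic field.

ω = |q|B/m.
ω = (1.602×10⁻¹⁹)(6.49×10⁻³)/1.673×10⁻²⁷ ≈ 6.21×10⁵ rad/s.

ω ≈ 6.21×10⁵ rad/s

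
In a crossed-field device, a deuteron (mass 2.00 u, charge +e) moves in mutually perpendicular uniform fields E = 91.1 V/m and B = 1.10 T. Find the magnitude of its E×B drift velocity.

v_d ≈ 82.8 m/s

The steady drift has the magnetic force balancing the electric force, so v_d = E/B.
v_d = 91.1/1.10 = 82.8 m/s.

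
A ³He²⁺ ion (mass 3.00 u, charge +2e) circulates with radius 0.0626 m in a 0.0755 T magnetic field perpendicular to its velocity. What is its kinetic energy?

v = |q|Br/m, then KE = ½mv² = (qBr)²/(2m).
v = (3.204×10⁻¹⁹)(0.0755)(0.0626)/4.983×10⁻²⁷ ≈ 3.039×10⁵ m/s.
KE = ½(4.983×10⁻²⁷)(3.039×10⁵)² ≈ 2.30×10⁻¹⁶ J = 1440 eV.

KE ≈ 1440 eV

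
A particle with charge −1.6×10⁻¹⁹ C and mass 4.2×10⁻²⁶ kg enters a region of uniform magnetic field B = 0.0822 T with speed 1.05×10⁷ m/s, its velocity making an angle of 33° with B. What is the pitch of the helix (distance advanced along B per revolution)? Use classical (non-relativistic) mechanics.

v∥ = v cosθ = 1.05×10⁷·cos33° ≈ 8.806×10⁶ m/s.
T = 2πm/(|q|B) = 2π(4.2×10⁻²⁶)/((1.6×10⁻¹⁹)(0.0822)) ≈ 2.006×10⁻⁵ s.
pitch = v∥ T = (8.806×10⁶)(2.006×10⁻⁵) ≈ 177 m.

p ≈ 177 m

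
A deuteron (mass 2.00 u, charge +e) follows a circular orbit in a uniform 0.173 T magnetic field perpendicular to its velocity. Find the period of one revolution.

T ≈ 7.53×10⁻⁷ s

The cyclotron period depends only on m, q, B: T = 2πm/(|q|B).
T = 2π(3.322×10⁻²⁷)/((1.602×10⁻¹⁹)(0.173)) ≈ 7.53×10⁻⁷ s.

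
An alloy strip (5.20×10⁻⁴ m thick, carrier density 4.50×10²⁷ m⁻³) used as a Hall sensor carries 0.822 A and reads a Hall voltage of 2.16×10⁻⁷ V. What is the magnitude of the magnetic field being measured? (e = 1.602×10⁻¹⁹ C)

B ≈ 0.0985 T

From V_H = IB/(n e t), B = V_H n e t / I.
B = (2.16×10⁻⁷)(4.50×10²⁷)(1.602×10⁻¹⁹)(5.20×10⁻⁴)/0.822 ≈ 0.0985 T.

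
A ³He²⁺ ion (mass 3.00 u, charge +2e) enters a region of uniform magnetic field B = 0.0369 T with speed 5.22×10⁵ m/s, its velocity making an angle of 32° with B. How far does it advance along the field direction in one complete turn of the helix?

v∥ = v cosθ = 5.22×10⁵·cos32° ≈ 4.427×10⁵ m/s.
T = 2πm/(|q|B) = 2π(4.983×10⁻²⁷)/((3.204×10⁻¹⁹)(0.0369)) ≈ 2.648×10⁻⁶ s.
pitch = v∥ T = (4.427×10⁵)(2.648×10⁻⁶) ≈ 1.17 m.

p ≈ 1.17 m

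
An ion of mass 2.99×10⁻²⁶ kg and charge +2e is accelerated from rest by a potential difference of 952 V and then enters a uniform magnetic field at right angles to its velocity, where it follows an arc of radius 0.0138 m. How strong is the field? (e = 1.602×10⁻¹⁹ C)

v = √(2|q|V/m) = √(2·3.204×10⁻¹⁹·952/2.99×10⁻²⁶) ≈ 1.428×10⁵ m/s.
B = mv/(|q|r) = (2.99×10⁻²⁶)(1.428×10⁵)/((3.204×10⁻¹⁹)(0.0138)) ≈ 0.966 T.

B ≈ 0.966 T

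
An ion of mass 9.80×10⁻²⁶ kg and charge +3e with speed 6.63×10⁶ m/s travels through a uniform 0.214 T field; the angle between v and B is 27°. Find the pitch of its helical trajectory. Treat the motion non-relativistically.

v∥ = v cosθ = 6.63×10⁶·cos27° ≈ 5.907×10⁶ m/s.
T = 2πm/(|q|B) = 2π(9.80×10⁻²⁶)/((4.806×10⁻¹⁹)(0.214)) ≈ 5.987×10⁻⁶ s.
pitch = v∥ T = (5.907×10⁶)(5.987×10⁻⁶) ≈ 35.4 m.

p ≈ 35.4 m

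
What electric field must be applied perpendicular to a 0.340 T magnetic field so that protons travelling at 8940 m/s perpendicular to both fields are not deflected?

E = 3040 V/m

For straight-line motion qE = qvB, so E = vB.
E = 8940 × 0.340 = 3040 V/m.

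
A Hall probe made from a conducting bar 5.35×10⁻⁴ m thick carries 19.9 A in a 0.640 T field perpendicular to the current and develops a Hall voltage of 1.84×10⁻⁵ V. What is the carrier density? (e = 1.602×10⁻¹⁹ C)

n ≈ 8.08×10²⁷ m⁻³

From V_H = IB/(n e t), n = IB/(V_H e t).
n = (19.9)(0.640)/((1.84×10⁻⁵)(1.602×10⁻¹⁹)(5.35×10⁻⁴)) ≈ 8.08×10²⁷ m⁻³.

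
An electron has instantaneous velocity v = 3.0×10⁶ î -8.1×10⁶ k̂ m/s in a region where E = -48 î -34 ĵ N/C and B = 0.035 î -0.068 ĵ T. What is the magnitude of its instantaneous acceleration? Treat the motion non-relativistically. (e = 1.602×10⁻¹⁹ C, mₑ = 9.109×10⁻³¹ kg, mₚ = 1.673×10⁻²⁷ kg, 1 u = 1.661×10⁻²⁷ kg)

|a| ≈ 1.15×10¹⁷ m/s²

v×B = (-5.51×10⁵, -2.84×10⁵, -2.04×10⁵) N/C.
E + v×B = (-5.51×10⁵, -2.84×10⁵, -2.04×10⁵) N/C.
F = q(E + v×B) = (−1.602×10⁻¹⁹ C)·(-5.51×10⁵, -2.84×10⁵, -2.04×10⁵) = (8.82×10⁻¹⁴, 4.54×10⁻¹⁴, 3.27×10⁻¹⁴) N.
|a| = |F|/m = 1.045×10⁻¹³/9.109×10⁻³¹ ≈ 1.15×10¹⁷ m/s².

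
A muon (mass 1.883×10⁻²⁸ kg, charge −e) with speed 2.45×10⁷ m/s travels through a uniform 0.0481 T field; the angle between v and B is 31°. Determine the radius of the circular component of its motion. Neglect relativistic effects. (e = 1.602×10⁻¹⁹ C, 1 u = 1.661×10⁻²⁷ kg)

v⊥ = v sinθ = 2.45×10⁷·sin31° ≈ 1.262×10⁷ m/s.
r = m v⊥/(|q|B) = (1.883×10⁻²⁸)(1.262×10⁷)/((1.602×10⁻¹⁹)(0.0481)) ≈ 0.308 m.

r ≈ 0.308 m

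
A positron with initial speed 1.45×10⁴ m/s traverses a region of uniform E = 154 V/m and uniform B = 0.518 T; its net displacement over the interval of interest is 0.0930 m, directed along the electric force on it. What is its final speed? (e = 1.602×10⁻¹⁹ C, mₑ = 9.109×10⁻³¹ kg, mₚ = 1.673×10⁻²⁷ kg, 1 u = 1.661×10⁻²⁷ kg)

v_f ≈ 2.24×10⁶ m/s

B does no work; ΔKE = |q|E d.
½mv_f² = ½mv₀² + |q|Ed = ½(9.109×10⁻³¹)(1.45×10⁴)² + (1.602×10⁻¹⁹)(154)(0.0930) ≈ 9.576×10⁻²³ J + 2.294×10⁻¹⁸ J ≈ 2.294×10⁻¹⁸ J.
v_f = √(2·2.294×10⁻¹⁸/9.109×10⁻³¹) ≈ 2.24×10⁶ m/s.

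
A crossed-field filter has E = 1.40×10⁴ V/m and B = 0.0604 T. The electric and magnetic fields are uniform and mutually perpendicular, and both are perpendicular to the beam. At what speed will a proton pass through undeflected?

Zero net Lorentz force requires |qE| = |q v×B|, i.e. E = vB.
v = E/B = 1.40×10⁴/0.0604 = 2.32×10⁵ m/s.
The result is independent of the particle's charge and mass.

v = 2.32×10⁵ m/s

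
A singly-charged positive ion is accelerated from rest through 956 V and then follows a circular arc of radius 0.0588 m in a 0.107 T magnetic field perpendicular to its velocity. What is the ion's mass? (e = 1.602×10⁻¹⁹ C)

Combine |q|V = ½mv² and r = mv/(|q|B): eliminate v to get m = qB²r²/(2V).
m = (1.602×10⁻¹⁹)(0.107)²(0.0588)²/(2·956) ≈ 3.32×10⁻²⁷ kg.

m ≈ 3.32×10⁻²⁷ kg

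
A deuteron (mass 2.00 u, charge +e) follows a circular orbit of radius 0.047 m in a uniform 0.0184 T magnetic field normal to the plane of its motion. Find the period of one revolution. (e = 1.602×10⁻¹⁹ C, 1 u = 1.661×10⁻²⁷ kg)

T ≈ 7.08×10⁻⁶ s

The cyclotron period depends only on m, q, B: T = 2πm/(|q|B).
T = 2π(3.322×10⁻²⁷)/((1.602×10⁻¹⁹)(0.0184)) ≈ 7.08×10⁻⁶ s.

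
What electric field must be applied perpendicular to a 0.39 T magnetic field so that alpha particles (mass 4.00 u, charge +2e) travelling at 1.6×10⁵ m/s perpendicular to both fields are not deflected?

E = 6.2×10⁴ V/m

For straight-line motion qE = qvB, so E = vB.
E = 1.6×10⁵ × 0.39 = 6.2×10⁴ V/m.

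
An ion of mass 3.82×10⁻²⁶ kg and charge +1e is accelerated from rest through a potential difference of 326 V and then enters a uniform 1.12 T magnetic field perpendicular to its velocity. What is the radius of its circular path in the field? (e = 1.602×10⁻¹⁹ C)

r ≈ 0.0111 m

Acceleration: |q|V = ½mv² ⇒ v = √(2|q|V/m) = √(2·1.602×10⁻¹⁹·326/3.82×10⁻²⁶) ≈ 5.229×10⁴ m/s.
In the field: r = mv/(|q|B) = (3.82×10⁻²⁶)(5.229×10⁴)/((1.602×10⁻¹⁹)(1.12)) ≈ 0.0111 m.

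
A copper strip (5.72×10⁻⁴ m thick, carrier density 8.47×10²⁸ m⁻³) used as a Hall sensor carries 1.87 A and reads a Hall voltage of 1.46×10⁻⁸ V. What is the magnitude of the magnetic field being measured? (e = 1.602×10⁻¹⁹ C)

From V_H = IB/(n e t), B = V_H n e t / I.
B = (1.46×10⁻⁸)(8.47×10²⁸)(1.602×10⁻¹⁹)(5.72×10⁻⁴)/1.87 ≈ 0.0606 T.

B ≈ 0.0606 T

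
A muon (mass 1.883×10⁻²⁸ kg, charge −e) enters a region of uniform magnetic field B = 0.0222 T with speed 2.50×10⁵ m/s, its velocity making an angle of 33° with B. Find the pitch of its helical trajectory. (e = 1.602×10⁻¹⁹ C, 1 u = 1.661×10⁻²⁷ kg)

p ≈ 0.0698 m

v∥ = v cosθ = 2.50×10⁵·cos33° ≈ 2.097×10⁵ m/s.
T = 2πm/(|q|B) = 2π(1.883×10⁻²⁸)/((1.602×10⁻¹⁹)(0.0222)) ≈ 3.327×10⁻⁷ s.
pitch = v∥ T = (2.097×10⁵)(3.327×10⁻⁷) ≈ 0.0698 m.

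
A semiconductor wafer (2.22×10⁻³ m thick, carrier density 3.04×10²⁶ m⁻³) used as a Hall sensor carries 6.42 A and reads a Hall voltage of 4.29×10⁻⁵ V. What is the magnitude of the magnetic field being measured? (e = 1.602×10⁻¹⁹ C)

B ≈ 0.722 T

From V_H = IB/(n e t), B = V_H n e t / I.
B = (4.29×10⁻⁵)(3.04×10²⁶)(1.602×10⁻¹⁹)(2.22×10⁻³)/6.42 ≈ 0.722 T.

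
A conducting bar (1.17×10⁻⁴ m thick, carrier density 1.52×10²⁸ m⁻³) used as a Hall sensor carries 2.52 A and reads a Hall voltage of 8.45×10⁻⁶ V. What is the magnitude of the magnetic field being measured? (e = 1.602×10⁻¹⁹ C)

B ≈ 0.955 T

From V_H = IB/(n e t), B = V_H n e t / I.
B = (8.45×10⁻⁶)(1.52×10²⁸)(1.602×10⁻¹⁹)(1.17×10⁻⁴)/2.52 ≈ 0.955 T.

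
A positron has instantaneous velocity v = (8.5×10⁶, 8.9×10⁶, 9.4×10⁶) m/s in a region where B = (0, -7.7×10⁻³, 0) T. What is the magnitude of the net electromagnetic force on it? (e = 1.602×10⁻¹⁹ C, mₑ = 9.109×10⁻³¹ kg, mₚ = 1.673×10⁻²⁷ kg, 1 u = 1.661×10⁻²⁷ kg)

|F| ≈ 1.56×10⁻¹⁴ N

v×B = (7.24×10⁴, 0, -6.54×10⁴) N/C.
F = q v×B = (1.602×10⁻¹⁹ C)·(7.24×10⁴, 0, -6.54×10⁴) = (1.16×10⁻¹⁴, 0, -1.05×10⁻¹⁴) N.
|F| = 1.56×10⁻¹⁴ N.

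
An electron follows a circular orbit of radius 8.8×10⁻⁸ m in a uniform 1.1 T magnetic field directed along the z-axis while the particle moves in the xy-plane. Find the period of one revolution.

The cyclotron period depends only on m, q, B: T = 2πm/(|q|B).
T = 2π(9.109×10⁻³¹)/((1.602×10⁻¹⁹)(1.1)) ≈ 3.2×10⁻¹¹ s.

T ≈ 3.2×10⁻¹¹ s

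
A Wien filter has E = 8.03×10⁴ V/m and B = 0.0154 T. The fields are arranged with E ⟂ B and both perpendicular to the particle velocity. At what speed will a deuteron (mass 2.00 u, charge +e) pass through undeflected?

v = 5.21×10⁶ m/s

Straight-line motion ⇒ electric and magnetic forces cancel, so E = vB.
v = E/B = 8.03×10⁴/0.0154 = 5.21×10⁶ m/s.
The result is independent of the particle's charge and mass.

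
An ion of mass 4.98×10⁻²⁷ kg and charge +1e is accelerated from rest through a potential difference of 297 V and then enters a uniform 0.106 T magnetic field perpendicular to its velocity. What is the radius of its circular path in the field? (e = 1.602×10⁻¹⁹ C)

Acceleration: |q|V = ½mv² ⇒ v = √(2|q|V/m) = √(2·1.602×10⁻¹⁹·297/4.98×10⁻²⁷) ≈ 1.382×10⁵ m/s.
In the field: r = mv/(|q|B) = (4.98×10⁻²⁷)(1.382×10⁵)/((1.602×10⁻¹⁹)(0.106)) ≈ 0.0405 m.

r ≈ 0.0405 m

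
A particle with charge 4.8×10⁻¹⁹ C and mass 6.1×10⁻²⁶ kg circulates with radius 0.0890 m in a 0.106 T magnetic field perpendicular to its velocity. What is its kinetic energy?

KE ≈ 1050 eV

v = |q|Br/m, then KE = ½mv² = (qBr)²/(2m).
v = (4.8×10⁻¹⁹)(0.106)(0.0890)/6.1×10⁻²⁶ ≈ 7.423×10⁴ m/s.
KE = ½(6.1×10⁻²⁶)(7.423×10⁴)² ≈ 1.68×10⁻¹⁶ J = 1050 eV.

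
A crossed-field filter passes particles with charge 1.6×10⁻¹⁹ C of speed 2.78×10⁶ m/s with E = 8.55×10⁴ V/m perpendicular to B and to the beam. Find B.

B = 0.0308 T

Balance of forces in the selector: qE = qvB ⇒ B = E/v.
B = 8.55×10⁴/2.78×10⁶ = 0.0308 T.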